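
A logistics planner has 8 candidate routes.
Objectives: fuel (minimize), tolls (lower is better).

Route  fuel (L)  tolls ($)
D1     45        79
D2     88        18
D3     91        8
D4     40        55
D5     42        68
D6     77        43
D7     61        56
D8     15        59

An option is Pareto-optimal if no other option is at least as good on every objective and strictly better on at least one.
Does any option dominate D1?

Yes

D4 vs D1: fuel 40≤45, tolls 55≤79 — D4 is at least as good on every objective and strictly better on at least one, so D4 dominates D1.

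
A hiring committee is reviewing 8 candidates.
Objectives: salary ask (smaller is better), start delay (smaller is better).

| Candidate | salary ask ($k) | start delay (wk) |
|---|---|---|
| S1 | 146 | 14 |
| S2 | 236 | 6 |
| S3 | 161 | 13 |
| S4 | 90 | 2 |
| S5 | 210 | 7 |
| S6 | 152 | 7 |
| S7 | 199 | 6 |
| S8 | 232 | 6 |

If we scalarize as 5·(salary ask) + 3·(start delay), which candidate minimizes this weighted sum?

S4

S1: 5·146 + 3·14 = 772
S2: 5·236 + 3·6 = 1198
S3: 5·161 + 3·13 = 844
S4: 5·90 + 3·2 = 456
S5: 5·210 + 3·7 = 1071
S6: 5·152 + 3·7 = 781
S7: 5·199 + 3·6 = 1013
S8: 5·232 + 3·6 = 1178
Lowest: S4 at 456.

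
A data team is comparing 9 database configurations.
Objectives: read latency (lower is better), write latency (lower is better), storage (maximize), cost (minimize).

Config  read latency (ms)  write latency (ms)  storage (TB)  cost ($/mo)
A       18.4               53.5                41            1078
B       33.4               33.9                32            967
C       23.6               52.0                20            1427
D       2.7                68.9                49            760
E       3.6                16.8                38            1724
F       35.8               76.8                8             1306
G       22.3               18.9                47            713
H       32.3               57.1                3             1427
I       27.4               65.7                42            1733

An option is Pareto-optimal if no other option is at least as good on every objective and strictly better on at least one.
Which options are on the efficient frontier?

A, D, E, G

A: not dominated.
B: dominated by G (read latency 22.3≤33.4, write latency 18.9≤33.9, storage 47≥32, cost 713≤967).
C: dominated by G (read latency 22.3≤23.6, write latency 18.9≤52.0, storage 47≥20, cost 713≤1427).
D: not dominated (best read latency).
E: not dominated (best write latency).
F: dominated by A (read latency 18.4≤35.8, write latency 53.5≤76.8, storage 41≥8, cost 1078≤1306).
G: not dominated (best cost).
H: dominated by A (read latency 18.4≤32.3, write latency 53.5≤57.1, storage 41≥3, cost 1078≤1427).
I: dominated by G (read latency 22.3≤27.4, write latency 18.9≤65.7, storage 47≥42, cost 713≤1733).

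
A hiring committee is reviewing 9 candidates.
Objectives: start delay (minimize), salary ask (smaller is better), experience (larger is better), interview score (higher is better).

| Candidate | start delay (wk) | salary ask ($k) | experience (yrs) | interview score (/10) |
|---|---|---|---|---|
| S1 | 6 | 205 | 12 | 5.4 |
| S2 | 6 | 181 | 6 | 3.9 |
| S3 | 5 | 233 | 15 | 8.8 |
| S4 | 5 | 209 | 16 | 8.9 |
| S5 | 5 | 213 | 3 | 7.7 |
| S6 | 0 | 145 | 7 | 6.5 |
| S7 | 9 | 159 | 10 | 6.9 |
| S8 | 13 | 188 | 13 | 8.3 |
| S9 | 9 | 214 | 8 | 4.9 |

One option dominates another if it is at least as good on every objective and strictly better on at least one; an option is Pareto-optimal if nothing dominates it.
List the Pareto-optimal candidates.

S1: not dominated.
S2: dominated by S6 (start delay 0≤6, salary ask 145≤181, experience 7≥6, interview score 6.5≥3.9).
S3: dominated by S4 (start delay 5≤5, salary ask 209≤233, experience 16≥15, interview score 8.9≥8.8).
S4: not dominated (best experience).
S5: dominated by S4 (start delay 5≤5, salary ask 209≤213, experience 16≥3, interview score 8.9≥7.7).
S6: not dominated (best start delay).
S7: not dominated.
S8: not dominated.
S9: dominated by S1 (start delay 6≤9, salary ask 205≤214, experience 12≥8, interview score 5.4≥4.9).

S1, S4, S6, S7, S8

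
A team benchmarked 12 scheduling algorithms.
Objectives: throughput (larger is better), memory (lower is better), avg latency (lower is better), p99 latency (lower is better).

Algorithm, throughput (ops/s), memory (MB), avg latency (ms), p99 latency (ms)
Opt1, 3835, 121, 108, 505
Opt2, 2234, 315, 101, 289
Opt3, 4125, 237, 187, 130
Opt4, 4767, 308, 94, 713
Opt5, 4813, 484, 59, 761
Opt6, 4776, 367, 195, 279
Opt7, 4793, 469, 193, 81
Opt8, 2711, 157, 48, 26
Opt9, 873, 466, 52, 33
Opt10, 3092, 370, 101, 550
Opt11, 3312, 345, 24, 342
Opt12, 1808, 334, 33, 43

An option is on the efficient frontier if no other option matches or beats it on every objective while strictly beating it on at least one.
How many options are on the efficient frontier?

9

Opt1: not dominated (best memory).
Opt2: dominated by Opt8 (throughput 2711≥2234, memory 157≤315, avg latency 48≤101, p99 latency 26≤289).
Opt3: not dominated.
Opt4: not dominated.
Opt5: not dominated (best throughput).
Opt6: not dominated.
Opt7: not dominated.
Opt8: not dominated (best p99 latency).
Opt9: dominated by Opt8 (throughput 2711≥873, memory 157≤466, avg latency 48≤52, p99 latency 26≤33).
Opt10: dominated by Opt11 (throughput 3312≥3092, memory 345≤370, avg latency 24≤101, p99 latency 342≤550).
Opt11: not dominated (best avg latency).
Opt12: not dominated.
Pareto-optimal: Opt1, Opt3, Opt4, Opt5, Opt6, Opt7, Opt8, Opt11, Opt12 → 9.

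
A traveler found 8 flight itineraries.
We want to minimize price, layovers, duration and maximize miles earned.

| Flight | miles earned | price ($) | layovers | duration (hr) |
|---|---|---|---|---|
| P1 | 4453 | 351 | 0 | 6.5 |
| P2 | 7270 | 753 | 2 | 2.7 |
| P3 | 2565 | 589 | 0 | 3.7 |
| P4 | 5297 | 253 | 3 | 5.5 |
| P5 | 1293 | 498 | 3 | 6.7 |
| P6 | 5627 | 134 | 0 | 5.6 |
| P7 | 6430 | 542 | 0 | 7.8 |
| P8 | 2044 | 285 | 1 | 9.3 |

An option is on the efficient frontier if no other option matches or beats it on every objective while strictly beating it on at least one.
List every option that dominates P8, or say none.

P6: miles earned 5627≥2044, price 134≤285, layovers 0≤1, duration 5.6≤9.3 — dominates P8.
Others (P1, P2, P3, P4, P5, P7) are each worse than P8 on at least one objective.

P6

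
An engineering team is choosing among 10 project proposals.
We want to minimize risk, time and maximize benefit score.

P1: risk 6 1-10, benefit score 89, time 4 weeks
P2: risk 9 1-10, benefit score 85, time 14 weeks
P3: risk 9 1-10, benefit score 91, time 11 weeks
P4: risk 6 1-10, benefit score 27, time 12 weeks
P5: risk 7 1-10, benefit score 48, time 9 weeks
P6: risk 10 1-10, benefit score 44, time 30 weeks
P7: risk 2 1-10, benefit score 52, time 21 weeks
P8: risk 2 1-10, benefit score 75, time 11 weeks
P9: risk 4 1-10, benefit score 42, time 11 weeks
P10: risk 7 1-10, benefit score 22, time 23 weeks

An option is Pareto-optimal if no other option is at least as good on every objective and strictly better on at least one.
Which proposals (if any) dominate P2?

P1: risk 6≤9, benefit score 89≥85, time 4≤14 — dominates P2.
P3: risk 9≤9, benefit score 91≥85, time 11≤14 — dominates P2.
Others (P4, P5, P6, P7, P8, P9, P10) are each worse than P2 on at least one objective.

P1, P3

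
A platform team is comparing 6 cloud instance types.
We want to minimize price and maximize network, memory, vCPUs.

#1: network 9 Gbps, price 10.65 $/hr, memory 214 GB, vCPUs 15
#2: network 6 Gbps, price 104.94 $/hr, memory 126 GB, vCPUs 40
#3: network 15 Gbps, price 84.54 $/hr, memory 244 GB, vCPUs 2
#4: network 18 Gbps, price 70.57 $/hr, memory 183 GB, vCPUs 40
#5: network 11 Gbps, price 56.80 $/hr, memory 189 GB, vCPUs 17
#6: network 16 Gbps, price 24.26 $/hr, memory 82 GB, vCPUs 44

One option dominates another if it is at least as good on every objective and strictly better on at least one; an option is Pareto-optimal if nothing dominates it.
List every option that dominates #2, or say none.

#4

#4: network 18≥6, price 70.57≤104.94, memory 183≥126, vCPUs 40≥40 — dominates #2.
Others (#1, #3, #5, #6) are each worse than #2 on at least one objective.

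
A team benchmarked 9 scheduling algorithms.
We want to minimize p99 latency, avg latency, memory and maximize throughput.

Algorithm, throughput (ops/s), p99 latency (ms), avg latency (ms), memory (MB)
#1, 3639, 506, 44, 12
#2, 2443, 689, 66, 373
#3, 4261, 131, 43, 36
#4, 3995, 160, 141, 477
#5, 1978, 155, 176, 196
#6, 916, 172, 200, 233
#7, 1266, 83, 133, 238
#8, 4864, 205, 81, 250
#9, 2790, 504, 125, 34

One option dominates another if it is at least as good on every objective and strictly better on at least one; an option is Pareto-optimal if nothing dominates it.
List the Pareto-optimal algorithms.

#1: not dominated (best memory).
#2: dominated by #1 (throughput 3639≥2443, p99 latency 506≤689, avg latency 44≤66, memory 12≤373).
#3: not dominated (best avg latency).
#4: dominated by #3 (throughput 4261≥3995, p99 latency 131≤160, avg latency 43≤141, memory 36≤477).
#5: dominated by #3 (throughput 4261≥1978, p99 latency 131≤155, avg latency 43≤176, memory 36≤196).
#6: dominated by #3 (throughput 4261≥916, p99 latency 131≤172, avg latency 43≤200, memory 36≤233).
#7: not dominated (best p99 latency).
#8: not dominated (best throughput).
#9: not dominated.

#1, #3, #7, #8, #9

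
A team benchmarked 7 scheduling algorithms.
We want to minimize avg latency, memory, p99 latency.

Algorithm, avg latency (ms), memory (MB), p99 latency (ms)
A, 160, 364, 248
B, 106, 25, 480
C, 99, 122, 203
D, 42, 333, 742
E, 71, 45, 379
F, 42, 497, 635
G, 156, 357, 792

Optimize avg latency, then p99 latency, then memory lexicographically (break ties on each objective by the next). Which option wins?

F

First minimize avg latency: best is 42, kept {D, F}.
Then minimize p99 latency: best is 635, kept {F}.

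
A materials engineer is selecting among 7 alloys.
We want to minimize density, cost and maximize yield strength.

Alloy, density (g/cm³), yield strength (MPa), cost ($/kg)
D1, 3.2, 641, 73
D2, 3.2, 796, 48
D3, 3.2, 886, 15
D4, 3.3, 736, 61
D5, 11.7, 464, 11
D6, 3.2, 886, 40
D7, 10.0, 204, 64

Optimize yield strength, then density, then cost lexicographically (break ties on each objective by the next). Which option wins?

First maximize yield strength: best is 886, kept {D3, D6}.
Then minimize density: best is 3.2, kept {D3, D6}.
Then minimize cost: best is 15, kept {D3}.

D3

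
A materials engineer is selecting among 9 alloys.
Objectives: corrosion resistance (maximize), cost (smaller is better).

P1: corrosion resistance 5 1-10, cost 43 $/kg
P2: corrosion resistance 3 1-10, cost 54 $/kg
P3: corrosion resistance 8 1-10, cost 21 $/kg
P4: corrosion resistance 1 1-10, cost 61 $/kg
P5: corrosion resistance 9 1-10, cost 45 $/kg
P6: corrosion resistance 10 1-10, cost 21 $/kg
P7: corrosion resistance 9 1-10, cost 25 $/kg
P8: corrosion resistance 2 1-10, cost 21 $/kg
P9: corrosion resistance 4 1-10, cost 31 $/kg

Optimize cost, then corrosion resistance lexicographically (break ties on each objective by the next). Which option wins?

P6

First minimize cost: best is 21, kept {P3, P6, P8}.
Then maximize corrosion resistance: best is 10, kept {P6}.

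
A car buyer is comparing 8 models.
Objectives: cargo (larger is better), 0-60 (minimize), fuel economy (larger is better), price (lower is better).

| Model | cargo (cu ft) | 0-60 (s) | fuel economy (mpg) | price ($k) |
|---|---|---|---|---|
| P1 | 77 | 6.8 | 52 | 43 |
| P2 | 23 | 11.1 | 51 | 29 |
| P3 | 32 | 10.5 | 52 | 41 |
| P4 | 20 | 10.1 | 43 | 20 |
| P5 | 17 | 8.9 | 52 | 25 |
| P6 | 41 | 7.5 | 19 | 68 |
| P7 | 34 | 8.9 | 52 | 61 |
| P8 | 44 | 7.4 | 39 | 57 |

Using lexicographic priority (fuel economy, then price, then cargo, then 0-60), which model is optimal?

First maximize fuel economy: best is 52, kept {P1, P3, P5, P7}.
Then minimize price: best is 25, kept {P5}.

P5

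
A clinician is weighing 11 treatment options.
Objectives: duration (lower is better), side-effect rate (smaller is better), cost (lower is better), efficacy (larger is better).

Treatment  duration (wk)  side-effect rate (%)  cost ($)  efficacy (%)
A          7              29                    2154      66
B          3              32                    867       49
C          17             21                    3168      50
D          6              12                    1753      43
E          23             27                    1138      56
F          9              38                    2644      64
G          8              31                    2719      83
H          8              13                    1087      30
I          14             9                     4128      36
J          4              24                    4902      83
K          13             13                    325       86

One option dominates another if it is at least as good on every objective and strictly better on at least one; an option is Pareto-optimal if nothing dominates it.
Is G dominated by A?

No

A vs G: A is worse on efficacy (66 vs 83), so it does not dominate G.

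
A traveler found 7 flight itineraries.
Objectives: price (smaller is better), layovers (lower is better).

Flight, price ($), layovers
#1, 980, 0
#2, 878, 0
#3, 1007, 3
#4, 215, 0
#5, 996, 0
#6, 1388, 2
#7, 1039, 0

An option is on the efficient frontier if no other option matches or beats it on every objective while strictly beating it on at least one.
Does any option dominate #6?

#1 vs #6: price 980≤1388, layovers 0≤2 — #1 is at least as good on every objective and strictly better on at least one, so #1 dominates #6.

Yes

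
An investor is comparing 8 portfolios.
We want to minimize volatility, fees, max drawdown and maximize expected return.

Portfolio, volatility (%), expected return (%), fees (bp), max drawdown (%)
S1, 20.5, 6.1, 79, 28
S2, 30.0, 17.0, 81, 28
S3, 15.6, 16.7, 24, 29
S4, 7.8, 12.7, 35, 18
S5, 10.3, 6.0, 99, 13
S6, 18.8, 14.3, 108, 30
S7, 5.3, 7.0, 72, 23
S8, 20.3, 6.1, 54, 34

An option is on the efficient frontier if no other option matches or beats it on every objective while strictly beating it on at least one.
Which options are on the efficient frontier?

S2, S3, S4, S5, S7

S1: dominated by S4 (volatility 7.8≤20.5, expected return 12.7≥6.1, fees 35≤79, max drawdown 18≤28).
S2: not dominated (best expected return).
S3: not dominated (best fees).
S4: not dominated.
S5: not dominated (best max drawdown).
S6: dominated by S3 (volatility 15.6≤18.8, expected return 16.7≥14.3, fees 24≤108, max drawdown 29≤30).
S7: not dominated (best volatility).
S8: dominated by S3 (volatility 15.6≤20.3, expected return 16.7≥6.1, fees 24≤54, max drawdown 29≤34).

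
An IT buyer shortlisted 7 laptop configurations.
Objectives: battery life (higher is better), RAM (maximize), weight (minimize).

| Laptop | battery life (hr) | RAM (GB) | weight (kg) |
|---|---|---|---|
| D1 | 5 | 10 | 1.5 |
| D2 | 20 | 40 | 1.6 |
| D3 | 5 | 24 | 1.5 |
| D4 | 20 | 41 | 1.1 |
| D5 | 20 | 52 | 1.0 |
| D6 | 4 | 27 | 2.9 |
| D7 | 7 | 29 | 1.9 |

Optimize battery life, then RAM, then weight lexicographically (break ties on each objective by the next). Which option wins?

D5

First maximize battery life: best is 20, kept {D2, D4, D5}.
Then maximize RAM: best is 52, kept {D5}.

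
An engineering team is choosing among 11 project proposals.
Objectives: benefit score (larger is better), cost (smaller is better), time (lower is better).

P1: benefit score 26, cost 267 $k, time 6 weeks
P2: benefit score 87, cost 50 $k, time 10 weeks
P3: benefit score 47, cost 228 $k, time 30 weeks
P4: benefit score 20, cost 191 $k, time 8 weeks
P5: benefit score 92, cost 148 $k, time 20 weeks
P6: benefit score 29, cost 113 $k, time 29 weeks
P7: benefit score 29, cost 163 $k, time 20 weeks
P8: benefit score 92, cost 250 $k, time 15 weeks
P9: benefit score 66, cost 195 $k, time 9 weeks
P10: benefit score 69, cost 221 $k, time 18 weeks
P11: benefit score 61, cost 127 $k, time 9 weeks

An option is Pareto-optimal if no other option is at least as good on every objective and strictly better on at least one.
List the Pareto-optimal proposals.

P1: not dominated (best time).
P2: not dominated (best cost).
P3: dominated by P2 (benefit score 87≥47, cost 50≤228, time 10≤30).
P4: not dominated.
P5: not dominated.
P6: dominated by P2 (benefit score 87≥29, cost 50≤113, time 10≤29).
P7: dominated by P2 (benefit score 87≥29, cost 50≤163, time 10≤20).
P8: not dominated.
P9: not dominated.
P10: dominated by P2 (benefit score 87≥69, cost 50≤221, time 10≤18).
P11: not dominated.

P1, P2, P4, P5, P8, P9, P11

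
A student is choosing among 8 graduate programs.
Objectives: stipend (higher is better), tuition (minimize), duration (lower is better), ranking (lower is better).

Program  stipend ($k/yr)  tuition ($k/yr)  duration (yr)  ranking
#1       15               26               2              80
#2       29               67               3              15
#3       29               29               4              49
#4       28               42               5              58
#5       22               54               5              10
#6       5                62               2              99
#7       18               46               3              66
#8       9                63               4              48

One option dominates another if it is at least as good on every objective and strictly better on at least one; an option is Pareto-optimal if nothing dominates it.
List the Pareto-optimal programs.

#1, #2, #3, #5, #7, #8

#1: not dominated (best tuition).
#2: not dominated.
#3: not dominated.
#4: dominated by #3 (stipend 29≥28, tuition 29≤42, duration 4≤5, ranking 49≤58).
#5: not dominated (best ranking).
#6: dominated by #1 (stipend 15≥5, tuition 26≤62, duration 2≤2, ranking 80≤99).
#7: not dominated.
#8: not dominated.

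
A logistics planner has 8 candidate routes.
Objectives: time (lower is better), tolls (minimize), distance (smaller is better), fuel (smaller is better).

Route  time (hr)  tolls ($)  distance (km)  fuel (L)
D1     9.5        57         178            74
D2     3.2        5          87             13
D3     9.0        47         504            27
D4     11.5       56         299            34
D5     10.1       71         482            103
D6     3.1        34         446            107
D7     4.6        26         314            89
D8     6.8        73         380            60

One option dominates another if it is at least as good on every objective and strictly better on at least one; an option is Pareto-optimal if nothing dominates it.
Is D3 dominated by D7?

D7 vs D3: D7 is worse on fuel (89 vs 27), so it does not dominate D3.

No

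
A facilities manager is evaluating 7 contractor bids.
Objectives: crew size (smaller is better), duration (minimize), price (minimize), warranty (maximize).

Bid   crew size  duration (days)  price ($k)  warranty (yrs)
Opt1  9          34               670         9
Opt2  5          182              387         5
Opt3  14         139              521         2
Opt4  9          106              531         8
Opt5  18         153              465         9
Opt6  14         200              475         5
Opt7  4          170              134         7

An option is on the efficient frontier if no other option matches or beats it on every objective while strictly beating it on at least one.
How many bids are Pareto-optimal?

Opt1: not dominated (best duration).
Opt2: dominated by Opt7 (crew size 4≤5, duration 170≤182, price 134≤387, warranty 7≥5).
Opt3: not dominated.
Opt4: not dominated.
Opt5: not dominated.
Opt6: dominated by Opt2 (crew size 5≤14, duration 182≤200, price 387≤475, warranty 5≥5).
Opt7: not dominated (best crew size).
Pareto-optimal: Opt1, Opt3, Opt4, Opt5, Opt7 → 5.

5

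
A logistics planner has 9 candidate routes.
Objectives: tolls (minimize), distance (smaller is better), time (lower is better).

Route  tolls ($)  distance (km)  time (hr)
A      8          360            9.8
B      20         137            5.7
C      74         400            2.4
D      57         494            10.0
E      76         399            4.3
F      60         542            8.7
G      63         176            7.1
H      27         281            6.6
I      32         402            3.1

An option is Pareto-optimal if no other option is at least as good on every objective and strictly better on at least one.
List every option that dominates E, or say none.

none

A: worse on time (9.8 vs 4.3).
B: worse on time (5.7 vs 4.3).
C: worse on distance (400 vs 399).
D: worse on distance (494 vs 399).
F: worse on distance (542 vs 399).
G: worse on time (7.1 vs 4.3).
H: worse on time (6.6 vs 4.3).
I: worse on distance (402 vs 399).
No option dominates E.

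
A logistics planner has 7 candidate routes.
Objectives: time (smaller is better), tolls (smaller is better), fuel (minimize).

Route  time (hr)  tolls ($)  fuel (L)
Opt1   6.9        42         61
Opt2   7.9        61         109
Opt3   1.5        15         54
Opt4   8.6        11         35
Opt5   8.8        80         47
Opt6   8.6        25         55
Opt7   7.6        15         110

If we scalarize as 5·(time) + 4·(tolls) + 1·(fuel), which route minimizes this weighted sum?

Opt1: 5·6.9 + 4·42 + 1·61 = 263.5
Opt2: 5·7.9 + 4·61 + 1·109 = 392.5
Opt3: 5·1.5 + 4·15 + 1·54 = 121.5
Opt4: 5·8.6 + 4·11 + 1·35 = 122.0
Opt5: 5·8.8 + 4·80 + 1·47 = 411.0
Opt6: 5·8.6 + 4·25 + 1·55 = 198.0
Opt7: 5·7.6 + 4·15 + 1·110 = 208.0
Lowest: Opt3 at 121.5.

Opt3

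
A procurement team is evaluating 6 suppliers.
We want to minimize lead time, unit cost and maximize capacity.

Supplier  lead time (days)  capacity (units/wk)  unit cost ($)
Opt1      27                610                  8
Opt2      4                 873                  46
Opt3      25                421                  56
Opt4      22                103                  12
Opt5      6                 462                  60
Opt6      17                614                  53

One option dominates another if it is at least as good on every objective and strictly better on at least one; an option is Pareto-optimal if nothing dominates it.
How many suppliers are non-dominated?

Opt1: not dominated (best unit cost).
Opt2: not dominated (best lead time).
Opt3: dominated by Opt2 (lead time 4≤25, capacity 873≥421, unit cost 46≤56).
Opt4: not dominated.
Opt5: dominated by Opt2 (lead time 4≤6, capacity 873≥462, unit cost 46≤60).
Opt6: dominated by Opt2 (lead time 4≤17, capacity 873≥614, unit cost 46≤53).
Pareto-optimal: Opt1, Opt2, Opt4 → 3.

3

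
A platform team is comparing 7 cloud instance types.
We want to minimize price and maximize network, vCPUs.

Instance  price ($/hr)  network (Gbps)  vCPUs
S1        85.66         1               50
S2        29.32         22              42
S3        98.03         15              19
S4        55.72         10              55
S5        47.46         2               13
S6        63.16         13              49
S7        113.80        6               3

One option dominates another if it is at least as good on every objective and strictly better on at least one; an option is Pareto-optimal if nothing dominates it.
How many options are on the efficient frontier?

3

S1: dominated by S4 (price 55.72≤85.66, network 10≥1, vCPUs 55≥50).
S2: not dominated (best price).
S3: dominated by S2 (price 29.32≤98.03, network 22≥15, vCPUs 42≥19).
S4: not dominated (best vCPUs).
S5: dominated by S2 (price 29.32≤47.46, network 22≥2, vCPUs 42≥13).
S6: not dominated.
S7: dominated by S2 (price 29.32≤113.80, network 22≥6, vCPUs 42≥3).
Pareto-optimal: S2, S4, S6 → 3.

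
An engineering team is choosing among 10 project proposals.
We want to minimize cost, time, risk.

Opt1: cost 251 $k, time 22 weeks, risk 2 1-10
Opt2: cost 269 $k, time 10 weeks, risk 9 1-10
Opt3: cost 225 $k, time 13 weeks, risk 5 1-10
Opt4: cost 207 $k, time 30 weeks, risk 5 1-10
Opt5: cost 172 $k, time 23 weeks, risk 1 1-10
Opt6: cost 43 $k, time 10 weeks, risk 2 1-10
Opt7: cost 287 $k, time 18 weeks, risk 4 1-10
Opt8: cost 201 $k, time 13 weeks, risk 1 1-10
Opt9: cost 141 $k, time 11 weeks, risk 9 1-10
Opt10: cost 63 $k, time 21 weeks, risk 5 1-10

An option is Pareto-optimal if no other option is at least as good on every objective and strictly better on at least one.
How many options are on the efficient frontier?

3

Opt1: dominated by Opt6 (cost 43≤251, time 10≤22, risk 2≤2).
Opt2: dominated by Opt6 (cost 43≤269, time 10≤10, risk 2≤9).
Opt3: dominated by Opt6 (cost 43≤225, time 10≤13, risk 2≤5).
Opt4: dominated by Opt5 (cost 172≤207, time 23≤30, risk 1≤5).
Opt5: not dominated.
Opt6: not dominated (best cost).
Opt7: dominated by Opt6 (cost 43≤287, time 10≤18, risk 2≤4).
Opt8: not dominated.
Opt9: dominated by Opt6 (cost 43≤141, time 10≤11, risk 2≤9).
Opt10: dominated by Opt6 (cost 43≤63, time 10≤21, risk 2≤5).
Pareto-optimal: Opt5, Opt6, Opt8 → 3.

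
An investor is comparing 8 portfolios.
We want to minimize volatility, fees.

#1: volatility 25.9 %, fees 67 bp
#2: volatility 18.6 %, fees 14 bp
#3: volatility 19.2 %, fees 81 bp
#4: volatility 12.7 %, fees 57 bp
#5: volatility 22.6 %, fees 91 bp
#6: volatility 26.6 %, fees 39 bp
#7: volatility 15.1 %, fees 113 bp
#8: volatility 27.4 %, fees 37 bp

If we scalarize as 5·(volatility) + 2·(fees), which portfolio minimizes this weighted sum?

#1: 5·25.9 + 2·67 = 263.5
#2: 5·18.6 + 2·14 = 121.0
#3: 5·19.2 + 2·81 = 258.0
#4: 5·12.7 + 2·57 = 177.5
#5: 5·22.6 + 2·91 = 295.0
#6: 5·26.6 + 2·39 = 211.0
#7: 5·15.1 + 2·113 = 301.5
#8: 5·27.4 + 2·37 = 211.0
Lowest: #2 at 121.0.

#2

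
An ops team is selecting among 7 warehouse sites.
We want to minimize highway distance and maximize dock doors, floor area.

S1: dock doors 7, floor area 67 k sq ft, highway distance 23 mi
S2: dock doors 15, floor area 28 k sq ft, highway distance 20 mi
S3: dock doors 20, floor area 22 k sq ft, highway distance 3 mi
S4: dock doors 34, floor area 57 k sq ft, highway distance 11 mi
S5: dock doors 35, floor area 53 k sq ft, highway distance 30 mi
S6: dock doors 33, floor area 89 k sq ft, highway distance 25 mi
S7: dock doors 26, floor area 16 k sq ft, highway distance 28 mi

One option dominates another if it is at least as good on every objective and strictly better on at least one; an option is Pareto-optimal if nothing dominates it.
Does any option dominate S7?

Yes

S4 vs S7: dock doors 34≥26, floor area 57≥16, highway distance 11≤28 — S4 is at least as good on every objective and strictly better on at least one, so S4 dominates S7.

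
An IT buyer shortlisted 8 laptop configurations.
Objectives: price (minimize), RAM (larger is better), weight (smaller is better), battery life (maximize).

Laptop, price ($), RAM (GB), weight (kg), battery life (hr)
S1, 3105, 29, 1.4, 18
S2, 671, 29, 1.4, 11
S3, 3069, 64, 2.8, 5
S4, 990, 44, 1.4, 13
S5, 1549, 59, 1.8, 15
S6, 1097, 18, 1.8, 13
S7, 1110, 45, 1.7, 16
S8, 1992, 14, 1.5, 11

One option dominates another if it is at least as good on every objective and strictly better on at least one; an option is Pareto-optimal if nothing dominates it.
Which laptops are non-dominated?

S1: not dominated (best battery life).
S2: not dominated (best price).
S3: not dominated (best RAM).
S4: not dominated.
S5: not dominated.
S6: dominated by S4 (price 990≤1097, RAM 44≥18, weight 1.4≤1.8, battery life 13≥13).
S7: not dominated.
S8: dominated by S2 (price 671≤1992, RAM 29≥14, weight 1.4≤1.5, battery life 11≥11).

S1, S2, S3, S4, S5, S7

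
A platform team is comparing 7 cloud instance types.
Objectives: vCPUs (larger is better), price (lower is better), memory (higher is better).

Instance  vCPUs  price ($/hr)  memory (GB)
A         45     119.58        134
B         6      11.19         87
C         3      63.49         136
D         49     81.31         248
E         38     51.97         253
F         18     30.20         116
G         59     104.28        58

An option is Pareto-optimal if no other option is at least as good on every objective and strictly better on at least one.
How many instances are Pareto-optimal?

5

A: dominated by D (vCPUs 49≥45, price 81.31≤119.58, memory 248≥134).
B: not dominated (best price).
C: dominated by E (vCPUs 38≥3, price 51.97≤63.49, memory 253≥136).
D: not dominated.
E: not dominated (best memory).
F: not dominated.
G: not dominated (best vCPUs).
Pareto-optimal: B, D, E, F, G → 5.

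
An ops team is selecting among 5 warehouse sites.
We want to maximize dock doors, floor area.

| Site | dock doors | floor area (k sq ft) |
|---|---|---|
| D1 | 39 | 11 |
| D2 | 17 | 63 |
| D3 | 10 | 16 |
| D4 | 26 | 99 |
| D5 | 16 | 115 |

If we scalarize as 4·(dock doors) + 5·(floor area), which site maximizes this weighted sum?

D5

D1: 4·39 + 5·11 = 211
D2: 4·17 + 5·63 = 383
D3: 4·10 + 5·16 = 120
D4: 4·26 + 5·99 = 599
D5: 4·16 + 5·115 = 639
Highest: D5 at 639.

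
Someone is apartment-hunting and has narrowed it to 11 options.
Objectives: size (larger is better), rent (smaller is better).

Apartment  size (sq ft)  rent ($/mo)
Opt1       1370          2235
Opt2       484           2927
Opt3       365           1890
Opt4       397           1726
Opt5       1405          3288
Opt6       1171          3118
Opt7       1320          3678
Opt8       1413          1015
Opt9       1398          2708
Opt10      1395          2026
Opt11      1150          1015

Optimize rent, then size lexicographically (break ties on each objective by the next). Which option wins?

Opt8

First minimize rent: best is 1015, kept {Opt8, Opt11}.
Then maximize size: best is 1413, kept {Opt8}.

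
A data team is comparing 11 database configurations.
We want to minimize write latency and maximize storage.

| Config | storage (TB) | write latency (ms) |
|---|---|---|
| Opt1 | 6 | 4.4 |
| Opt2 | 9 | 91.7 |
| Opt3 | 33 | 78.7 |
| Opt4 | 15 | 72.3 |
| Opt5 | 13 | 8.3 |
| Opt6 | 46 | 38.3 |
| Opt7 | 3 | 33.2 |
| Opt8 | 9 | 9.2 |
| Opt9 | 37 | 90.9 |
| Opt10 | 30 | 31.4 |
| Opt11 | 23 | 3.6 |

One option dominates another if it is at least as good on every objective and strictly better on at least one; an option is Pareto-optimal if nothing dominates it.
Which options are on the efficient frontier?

Opt6, Opt10, Opt11

Opt1: dominated by Opt11 (storage 23≥6, write latency 3.6≤4.4).
Opt2: dominated by Opt3 (storage 33≥9, write latency 78.7≤91.7).
Opt3: dominated by Opt6 (storage 46≥33, write latency 38.3≤78.7).
Opt4: dominated by Opt6 (storage 46≥15, write latency 38.3≤72.3).
Opt5: dominated by Opt11 (storage 23≥13, write latency 3.6≤8.3).
Opt6: not dominated (best storage).
Opt7: dominated by Opt1 (storage 6≥3, write latency 4.4≤33.2).
Opt8: dominated by Opt5 (storage 13≥9, write latency 8.3≤9.2).
Opt9: dominated by Opt6 (storage 46≥37, write latency 38.3≤90.9).
Opt10: not dominated.
Opt11: not dominated (best write latency).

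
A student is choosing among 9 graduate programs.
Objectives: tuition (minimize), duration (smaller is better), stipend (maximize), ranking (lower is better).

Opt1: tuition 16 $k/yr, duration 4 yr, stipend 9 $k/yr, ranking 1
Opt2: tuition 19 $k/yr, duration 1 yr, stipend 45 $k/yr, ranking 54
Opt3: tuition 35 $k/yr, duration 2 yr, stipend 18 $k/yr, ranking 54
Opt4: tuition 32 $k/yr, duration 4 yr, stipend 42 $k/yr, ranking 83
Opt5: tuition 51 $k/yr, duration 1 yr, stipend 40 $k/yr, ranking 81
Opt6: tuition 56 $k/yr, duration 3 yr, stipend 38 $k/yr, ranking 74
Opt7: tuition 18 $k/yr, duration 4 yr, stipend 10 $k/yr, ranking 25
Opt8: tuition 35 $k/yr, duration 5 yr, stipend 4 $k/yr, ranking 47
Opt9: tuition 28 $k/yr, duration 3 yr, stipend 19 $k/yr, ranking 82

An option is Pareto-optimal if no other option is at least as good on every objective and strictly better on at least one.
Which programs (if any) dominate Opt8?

Opt1, Opt7

Opt1: tuition 16≤35, duration 4≤5, stipend 9≥4, ranking 1≤47 — dominates Opt8.
Opt7: tuition 18≤35, duration 4≤5, stipend 10≥4, ranking 25≤47 — dominates Opt8.
Others (Opt2, Opt3, Opt4, Opt5, Opt6, Opt9) are each worse than Opt8 on at least one objective.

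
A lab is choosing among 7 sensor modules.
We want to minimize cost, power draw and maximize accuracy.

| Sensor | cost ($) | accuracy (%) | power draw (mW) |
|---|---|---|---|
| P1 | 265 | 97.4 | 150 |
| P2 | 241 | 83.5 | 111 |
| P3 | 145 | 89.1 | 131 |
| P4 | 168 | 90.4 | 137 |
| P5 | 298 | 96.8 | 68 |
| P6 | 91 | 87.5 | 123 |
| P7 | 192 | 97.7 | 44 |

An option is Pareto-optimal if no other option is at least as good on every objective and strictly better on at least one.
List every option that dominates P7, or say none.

P1: worse on cost (265 vs 192).
P2: worse on cost (241 vs 192).
P3: worse on accuracy (89.1 vs 97.7).
P4: worse on accuracy (90.4 vs 97.7).
P5: worse on cost (298 vs 192).
P6: worse on accuracy (87.5 vs 97.7).
No option dominates P7.

none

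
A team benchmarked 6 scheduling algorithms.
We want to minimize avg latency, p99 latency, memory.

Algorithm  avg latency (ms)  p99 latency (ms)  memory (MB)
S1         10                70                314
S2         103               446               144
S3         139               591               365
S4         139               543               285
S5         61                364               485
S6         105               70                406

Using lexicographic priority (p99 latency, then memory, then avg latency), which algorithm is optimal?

S1

First minimize p99 latency: best is 70, kept {S1, S6}.
Then minimize memory: best is 314, kept {S1}.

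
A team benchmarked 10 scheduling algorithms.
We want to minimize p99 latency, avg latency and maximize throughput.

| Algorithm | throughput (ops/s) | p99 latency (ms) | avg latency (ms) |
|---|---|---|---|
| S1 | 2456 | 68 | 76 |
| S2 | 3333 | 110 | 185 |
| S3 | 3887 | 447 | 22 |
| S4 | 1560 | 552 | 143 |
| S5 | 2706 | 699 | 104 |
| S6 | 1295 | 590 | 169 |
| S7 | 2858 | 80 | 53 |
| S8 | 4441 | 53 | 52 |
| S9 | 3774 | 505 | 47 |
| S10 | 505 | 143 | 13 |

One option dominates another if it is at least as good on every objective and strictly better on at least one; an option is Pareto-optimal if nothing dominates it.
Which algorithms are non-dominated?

S1: dominated by S8 (throughput 4441≥2456, p99 latency 53≤68, avg latency 52≤76).
S2: dominated by S8 (throughput 4441≥3333, p99 latency 53≤110, avg latency 52≤185).
S3: not dominated.
S4: dominated by S1 (throughput 2456≥1560, p99 latency 68≤552, avg latency 76≤143).
S5: dominated by S3 (throughput 3887≥2706, p99 latency 447≤699, avg latency 22≤104).
S6: dominated by S1 (throughput 2456≥1295, p99 latency 68≤590, avg latency 76≤169).
S7: dominated by S8 (throughput 4441≥2858, p99 latency 53≤80, avg latency 52≤53).
S8: not dominated (best throughput).
S9: dominated by S3 (throughput 3887≥3774, p99 latency 447≤505, avg latency 22≤47).
S10: not dominated (best avg latency).

S3, S8, S10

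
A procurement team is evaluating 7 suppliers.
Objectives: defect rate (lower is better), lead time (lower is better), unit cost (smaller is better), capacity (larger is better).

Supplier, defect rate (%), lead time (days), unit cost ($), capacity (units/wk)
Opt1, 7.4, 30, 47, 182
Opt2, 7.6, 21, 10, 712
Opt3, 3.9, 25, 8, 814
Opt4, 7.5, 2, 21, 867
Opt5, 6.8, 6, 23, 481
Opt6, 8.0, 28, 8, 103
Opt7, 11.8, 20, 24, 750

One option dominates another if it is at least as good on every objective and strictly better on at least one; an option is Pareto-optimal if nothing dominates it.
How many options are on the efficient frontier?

4

Opt1: dominated by Opt3 (defect rate 3.9≤7.4, lead time 25≤30, unit cost 8≤47, capacity 814≥182).
Opt2: not dominated.
Opt3: not dominated (best defect rate).
Opt4: not dominated (best lead time).
Opt5: not dominated.
Opt6: dominated by Opt3 (defect rate 3.9≤8.0, lead time 25≤28, unit cost 8≤8, capacity 814≥103).
Opt7: dominated by Opt4 (defect rate 7.5≤11.8, lead time 2≤20, unit cost 21≤24, capacity 867≥750).
Pareto-optimal: Opt2, Opt3, Opt4, Opt5 → 4.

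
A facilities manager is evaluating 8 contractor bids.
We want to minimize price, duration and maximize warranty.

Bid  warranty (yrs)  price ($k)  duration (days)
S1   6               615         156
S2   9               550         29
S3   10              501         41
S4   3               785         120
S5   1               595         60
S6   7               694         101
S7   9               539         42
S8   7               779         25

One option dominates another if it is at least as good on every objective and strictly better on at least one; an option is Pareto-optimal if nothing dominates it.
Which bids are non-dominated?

S1: dominated by S2 (warranty 9≥6, price 550≤615, duration 29≤156).
S2: not dominated.
S3: not dominated (best warranty).
S4: dominated by S2 (warranty 9≥3, price 550≤785, duration 29≤120).
S5: dominated by S2 (warranty 9≥1, price 550≤595, duration 29≤60).
S6: dominated by S2 (warranty 9≥7, price 550≤694, duration 29≤101).
S7: dominated by S3 (warranty 10≥9, price 501≤539, duration 41≤42).
S8: not dominated (best duration).

S2, S3, S8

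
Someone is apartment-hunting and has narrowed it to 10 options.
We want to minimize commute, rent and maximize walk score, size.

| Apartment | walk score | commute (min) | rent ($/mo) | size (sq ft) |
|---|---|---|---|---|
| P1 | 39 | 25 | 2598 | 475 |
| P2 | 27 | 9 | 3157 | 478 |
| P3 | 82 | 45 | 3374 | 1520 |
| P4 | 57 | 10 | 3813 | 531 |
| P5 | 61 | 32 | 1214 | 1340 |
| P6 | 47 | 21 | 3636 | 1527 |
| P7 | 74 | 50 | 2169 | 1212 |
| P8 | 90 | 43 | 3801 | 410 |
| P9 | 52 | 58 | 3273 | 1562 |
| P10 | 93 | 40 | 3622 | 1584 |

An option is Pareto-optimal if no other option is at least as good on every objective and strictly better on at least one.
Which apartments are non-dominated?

P1: not dominated.
P2: not dominated (best commute).
P3: not dominated.
P4: not dominated.
P5: not dominated (best rent).
P6: not dominated.
P7: not dominated.
P8: dominated by P10 (walk score 93≥90, commute 40≤43, rent 3622≤3801, size 1584≥410).
P9: not dominated.
P10: not dominated (best walk score).

P1, P2, P3, P4, P5, P6, P7, P9, P10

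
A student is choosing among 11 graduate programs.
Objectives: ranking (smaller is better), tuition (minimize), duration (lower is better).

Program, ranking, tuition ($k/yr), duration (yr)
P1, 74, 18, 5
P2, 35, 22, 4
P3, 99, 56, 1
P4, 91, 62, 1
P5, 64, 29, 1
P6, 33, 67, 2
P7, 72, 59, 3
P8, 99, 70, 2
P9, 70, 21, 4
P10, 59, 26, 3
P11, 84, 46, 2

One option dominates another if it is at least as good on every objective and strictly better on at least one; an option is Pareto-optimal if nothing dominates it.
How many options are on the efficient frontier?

6

P1: not dominated (best tuition).
P2: not dominated.
P3: dominated by P5 (ranking 64≤99, tuition 29≤56, duration 1≤1).
P4: dominated by P5 (ranking 64≤91, tuition 29≤62, duration 1≤1).
P5: not dominated.
P6: not dominated (best ranking).
P7: dominated by P5 (ranking 64≤72, tuition 29≤59, duration 1≤3).
P8: dominated by P3 (ranking 99≤99, tuition 56≤70, duration 1≤2).
P9: not dominated.
P10: not dominated.
P11: dominated by P5 (ranking 64≤84, tuition 29≤46, duration 1≤2).
Pareto-optimal: P1, P2, P5, P6, P9, P10 → 6.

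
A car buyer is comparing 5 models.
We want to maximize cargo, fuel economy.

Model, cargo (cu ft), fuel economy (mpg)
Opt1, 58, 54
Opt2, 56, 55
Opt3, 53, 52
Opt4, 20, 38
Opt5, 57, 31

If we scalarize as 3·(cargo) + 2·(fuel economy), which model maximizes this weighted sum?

Opt1

Opt1: 3·58 + 2·54 = 282
Opt2: 3·56 + 2·55 = 278
Opt3: 3·53 + 2·52 = 263
Opt4: 3·20 + 2·38 = 136
Opt5: 3·57 + 2·31 = 233
Highest: Opt1 at 282.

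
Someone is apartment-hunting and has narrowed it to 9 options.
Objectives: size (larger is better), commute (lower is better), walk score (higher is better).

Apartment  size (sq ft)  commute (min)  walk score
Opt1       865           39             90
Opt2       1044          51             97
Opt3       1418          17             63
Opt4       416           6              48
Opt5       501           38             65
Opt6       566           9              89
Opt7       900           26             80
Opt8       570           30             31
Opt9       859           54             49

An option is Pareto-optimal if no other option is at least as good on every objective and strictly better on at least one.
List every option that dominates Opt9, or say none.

Opt1: size 865≥859, commute 39≤54, walk score 90≥49 — dominates Opt9.
Opt2: size 1044≥859, commute 51≤54, walk score 97≥49 — dominates Opt9.
Opt3: size 1418≥859, commute 17≤54, walk score 63≥49 — dominates Opt9.
Opt7: size 900≥859, commute 26≤54, walk score 80≥49 — dominates Opt9.
Others (Opt4, Opt5, Opt6, Opt8) are each worse than Opt9 on at least one objective.

Opt1, Opt2, Opt3, Opt7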